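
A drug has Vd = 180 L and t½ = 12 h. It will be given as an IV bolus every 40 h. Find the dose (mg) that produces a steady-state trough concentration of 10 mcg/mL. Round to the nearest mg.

16343 mg

τ/t½ = 40/12 ≈ 3.3333, so f = (1/2)^(40/12) ≈ 0.099213.
Cmin,ss = (D/Vd)·f/(1−f), so D = Cmin,ss·Vd·(1−f)/f.
D = 10 × 180 × (1−f)/f ≈ 10 × 180 × 9.07932 ≈ 16342.78 mg.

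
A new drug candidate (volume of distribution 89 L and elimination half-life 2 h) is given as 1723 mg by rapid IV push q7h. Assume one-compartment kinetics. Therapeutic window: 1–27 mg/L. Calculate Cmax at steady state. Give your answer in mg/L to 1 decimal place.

21.2 mg/L

τ/t½ = 7/2 ≈ 3.5, so fraction remaining f = (1/2)^(7/2) ≈ 0.0884.
At steady state, accumulation factor R = 1/(1 − e^(−kτ)) ≈ 1.0970.
Each bolus raises the concentration by D/Vd = 1723/89 ≈ 19.360 mg/L.
Steady-state peak Cmax,ss = C₀·R ≈ 19.360 × 1.0970 ≈ 21.238 mg/L.
Peak 21.2 mg/L vs MTC 27 mg/L: below toxic threshold.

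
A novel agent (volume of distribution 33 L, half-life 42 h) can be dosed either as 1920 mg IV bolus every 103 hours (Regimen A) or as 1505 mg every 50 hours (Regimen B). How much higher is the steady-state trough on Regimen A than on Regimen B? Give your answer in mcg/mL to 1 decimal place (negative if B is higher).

-22.6 mcg/mL

Regimen A: f = (1/2)^(103/42) ≈ 0.1827; Cmin,ss = (1920/33)·f/(1−f) ≈ 13.006 mcg/mL.
Regimen B: f = (1/2)^(50/42) ≈ 0.4382; Cmin,ss = (1505/33)·f/(1−f) ≈ 35.572 mcg/mL.
Difference ≈ 13.006 − 35.572 ≈ -22.566 mcg/mL.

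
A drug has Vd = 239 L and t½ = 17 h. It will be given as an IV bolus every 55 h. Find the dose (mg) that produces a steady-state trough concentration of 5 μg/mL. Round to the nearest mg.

τ/t½ = 55/17 ≈ 3.2353, so f = (1/2)^(55/17) ≈ 0.106189.
Cmin,ss = (D/Vd)·f/(1−f), so D = Cmin,ss·Vd·(1−f)/f.
D = 5 × 239 × (1−f)/f ≈ 5 × 239 × 8.41717 ≈ 10058.52 mg.

10059 mg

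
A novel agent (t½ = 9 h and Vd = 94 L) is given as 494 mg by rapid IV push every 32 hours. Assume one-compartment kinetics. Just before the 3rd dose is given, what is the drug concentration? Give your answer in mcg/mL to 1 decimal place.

f = (1/2)^(τ/t½) = (1/2)^(32/9) ≈ 0.0850.
C₀ = D/Vd = 494/94 ≈ 5.255 mcg/mL.
Before the 3rd dose, 2 doses have been given. Superposition: Cmin = C₀·(f + f²).
≈ 5.255 × (0.0850 + 0.0072) ≈ 5.255 × 0.0922 ≈ 0.485 mcg/mL.

0.5 mcg/mL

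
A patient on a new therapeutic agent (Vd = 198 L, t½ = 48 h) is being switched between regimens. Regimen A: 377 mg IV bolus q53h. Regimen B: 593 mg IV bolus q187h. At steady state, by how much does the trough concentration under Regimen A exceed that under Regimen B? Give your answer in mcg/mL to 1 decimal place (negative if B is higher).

Regimen A: f = (1/2)^(53/48) ≈ 0.4652; Cmin,ss = (377/198)·f/(1−f) ≈ 1.656 mcg/mL.
Regimen B: f = (1/2)^(187/48) ≈ 0.0672; Cmin,ss = (593/198)·f/(1−f) ≈ 0.216 mcg/mL.
Difference ≈ 1.656 − 0.216 ≈ 1.440 mcg/mL.

1.4 mcg/mL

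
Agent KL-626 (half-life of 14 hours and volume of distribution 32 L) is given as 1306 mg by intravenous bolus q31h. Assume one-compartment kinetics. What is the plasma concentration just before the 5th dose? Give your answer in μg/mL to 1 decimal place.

11.2 μg/mL

f = (1/2)^(τ/t½) = (1/2)^(31/14) ≈ 0.2155.
C₀ = D/Vd = 1306/32 ≈ 40.812 μg/mL.
Before the 5th dose, 4 doses have been given. Superposition: Cmin = C₀·(f + f² + … + f^4).
≈ 40.812 × (0.2155 + 0.0464 + 0.0100 + 0.0022) ≈ 40.812 × 0.2741 ≈ 11.187 μg/mL.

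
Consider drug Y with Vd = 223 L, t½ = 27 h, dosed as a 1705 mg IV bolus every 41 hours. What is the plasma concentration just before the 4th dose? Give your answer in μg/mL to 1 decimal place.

f = (1/2)^(τ/t½) = (1/2)^(41/27) ≈ 0.3490.
C₀ = D/Vd = 1705/223 ≈ 7.646 μg/mL.
Before the 4th dose, 3 doses have been given. Superposition: Cmin = C₀·(f + f² + … + f^3).
≈ 7.646 × (0.3490 + 0.1218 + 0.0425) ≈ 7.646 × 0.5133 ≈ 3.925 μg/mL.

3.9 μg/mL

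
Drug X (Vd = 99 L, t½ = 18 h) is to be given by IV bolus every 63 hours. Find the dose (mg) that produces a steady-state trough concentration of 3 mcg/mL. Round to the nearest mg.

τ/t½ = 63/18 ≈ 3.5, so f = (1/2)^(63/18) ≈ 0.088388.
Cmin,ss = (D/Vd)·f/(1−f), so D = Cmin,ss·Vd·(1−f)/f.
D = 3 × 99 × (1−f)/f ≈ 3 × 99 × 10.31375 ≈ 3063.18 mg.

3063 mg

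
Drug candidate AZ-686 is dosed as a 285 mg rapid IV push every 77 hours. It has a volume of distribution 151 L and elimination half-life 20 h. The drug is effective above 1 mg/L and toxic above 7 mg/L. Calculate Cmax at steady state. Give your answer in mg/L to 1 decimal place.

2.0 mg/L

τ/t½ = 77/20 ≈ 3.85, so fraction remaining f = (1/2)^(77/20) ≈ 0.0693.
Accumulation ratio R = 1/(1 − f) ≈ 1/0.9307 ≈ 1.0745.
Single-dose peak C₀ = D/Vd = 285/151 ≈ 1.887 mg/L.
Cmax,ss = C₀/(1 − f) ≈ 1.887/0.9307 ≈ 2.028 mg/L.
Peak 2.0 mg/L vs MTC 7 mg/L: below toxic threshold.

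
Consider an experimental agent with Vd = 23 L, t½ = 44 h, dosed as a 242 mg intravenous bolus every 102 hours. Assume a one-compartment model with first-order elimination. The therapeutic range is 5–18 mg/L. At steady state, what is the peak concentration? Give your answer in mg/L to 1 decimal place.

Over one 102-h interval, 102/44 ≈ 2.3182 half-lives elapse, leaving f ≈ 0.2005 of each dose.
Accumulation ratio R = 1/(1 − f) ≈ 1/0.7995 ≈ 1.2508.
Single-dose peak C₀ = D/Vd = 242/23 ≈ 10.522 mg/L.
Steady-state peak Cmax,ss = C₀·R ≈ 10.522 × 1.2508 ≈ 13.161 mg/L.
Peak 13.2 mg/L vs MTC 18 mg/L: below toxic threshold.

13.2 mg/L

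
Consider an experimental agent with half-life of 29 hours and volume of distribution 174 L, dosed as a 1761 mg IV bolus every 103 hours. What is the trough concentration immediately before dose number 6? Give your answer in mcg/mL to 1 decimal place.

0.9 mcg/mL

f = (1/2)^(τ/t½) = (1/2)^(103/29) ≈ 0.0853.
C₀ = D/Vd = 1761/174 ≈ 10.121 mcg/mL.
Before the 6th dose, 5 doses have been given. Superposition: Cmin = C₀·(f + f² + … + f^5).
≈ 10.121 × (0.0853 + 0.0073 + 0.0006 + 0.0001 + 0.0000) ≈ 10.121 × 0.0933 ≈ 0.944 mcg/mL.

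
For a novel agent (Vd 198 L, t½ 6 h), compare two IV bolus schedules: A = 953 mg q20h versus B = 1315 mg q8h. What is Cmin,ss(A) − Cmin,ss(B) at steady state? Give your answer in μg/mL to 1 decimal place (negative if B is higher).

Regimen A: f = (1/2)^(20/6) ≈ 0.0992; Cmin,ss = (953/198)·f/(1−f) ≈ 0.530 μg/mL.
Regimen B: f = (1/2)^(8/6) ≈ 0.3969; Cmin,ss = (1315/198)·f/(1−f) ≈ 4.371 μg/mL.
Difference ≈ 0.530 − 4.371 ≈ -3.841 μg/mL.

-3.8 μg/mL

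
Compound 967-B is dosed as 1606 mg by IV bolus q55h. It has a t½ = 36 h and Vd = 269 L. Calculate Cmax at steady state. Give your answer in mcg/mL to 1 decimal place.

9.1 mcg/mL

τ/t½ = 55/36 ≈ 1.5278, so fraction remaining f = (1/2)^(55/36) ≈ 0.3468.
Accumulation ratio R = 1/(1 − f) ≈ 1/0.6532 ≈ 1.5309.
Each bolus raises the concentration by D/Vd = 1606/269 ≈ 5.970 mcg/mL.
Cmax,ss = C₀/(1 − f) ≈ 5.970/0.6532 ≈ 9.140 mcg/mL.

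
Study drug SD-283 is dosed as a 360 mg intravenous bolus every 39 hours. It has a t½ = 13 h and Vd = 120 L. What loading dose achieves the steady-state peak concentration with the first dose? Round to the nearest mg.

411 mg

f = (1/2)^(39/13) ≈ 0.125000; accumulation ratio R = 1/(1−f) ≈ 1.14286.
Loading dose to hit Cmax,ss on first dose: D_load = D_maint·R ≈ 360 × 1.14286 ≈ 411.43 mg.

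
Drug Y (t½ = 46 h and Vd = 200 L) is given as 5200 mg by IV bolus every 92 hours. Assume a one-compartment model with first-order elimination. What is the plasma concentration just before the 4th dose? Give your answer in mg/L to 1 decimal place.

8.5 mg/L

f = (1/2)^(τ/t½) = (1/2)^(92/46) ≈ 0.2500.
C₀ = D/Vd = 5200/200 ≈ 26.000 mg/L.
Before the 4th dose, 3 doses have been given. Superposition: Cmin = C₀·(f + f² + … + f^3).
≈ 26.000 × (0.2500 + 0.0625 + 0.0156) ≈ 26.000 × 0.3281 ≈ 8.531 mg/L.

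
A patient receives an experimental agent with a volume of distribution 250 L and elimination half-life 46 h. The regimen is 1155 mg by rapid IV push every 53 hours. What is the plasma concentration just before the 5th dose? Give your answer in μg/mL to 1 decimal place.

3.6 μg/mL

f = (1/2)^(τ/t½) = (1/2)^(53/46) ≈ 0.4499.
C₀ = D/Vd = 1155/250 ≈ 4.620 μg/mL.
Before the 5th dose, 4 doses have been given. Superposition: Cmin = C₀·(f + f² + … + f^4).
≈ 4.620 × (0.4499 + 0.2024 + 0.0911 + 0.0410) ≈ 4.620 × 0.7844 ≈ 3.624 μg/mL.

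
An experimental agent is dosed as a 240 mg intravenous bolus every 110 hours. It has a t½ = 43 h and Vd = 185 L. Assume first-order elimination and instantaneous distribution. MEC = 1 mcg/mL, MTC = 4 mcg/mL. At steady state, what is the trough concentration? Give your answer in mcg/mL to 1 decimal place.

k = ln2/t½ = ln2/43 ≈ 0.016120 h⁻¹; fraction remaining f = e^(−kτ) = e^(−0.016120×110) ≈ 0.1698.
Accumulation ratio R = 1/(1 − f) ≈ 1/0.8302 ≈ 1.2045.
Each bolus raises the concentration by D/Vd = 240/185 ≈ 1.297 mcg/mL.
Cmax,ss = C₀/(1 − f) ≈ 1.297/0.8302 ≈ 1.562 mcg/mL.
One interval later, Cmin,ss = Cmax,ss·e^(−kτ) ≈ 1.562 × 0.1698 ≈ 0.265 mcg/mL.
Trough 0.3 mcg/mL vs MEC 1 mcg/mL: subtherapeutic.

0.3 mcg/mL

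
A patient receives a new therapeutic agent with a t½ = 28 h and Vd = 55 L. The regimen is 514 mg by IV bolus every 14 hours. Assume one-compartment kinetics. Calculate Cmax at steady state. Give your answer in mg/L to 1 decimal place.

τ/t½ = 14/28 ≈ 0.5, so fraction remaining f = (1/2)^(14/28) ≈ 0.7071.
At steady state, accumulation factor R = 1/(1 − e^(−kτ)) ≈ 3.4141.
Each bolus raises the concentration by D/Vd = 514/55 ≈ 9.345 mg/L.
Steady-state peak Cmax,ss = C₀·R ≈ 9.345 × 3.4141 ≈ 31.905 mg/L.

31.9 mg/L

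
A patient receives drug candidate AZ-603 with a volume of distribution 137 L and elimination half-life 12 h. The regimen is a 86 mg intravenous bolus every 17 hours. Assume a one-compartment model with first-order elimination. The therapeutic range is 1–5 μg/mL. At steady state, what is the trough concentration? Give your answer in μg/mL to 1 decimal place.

0.4 μg/mL

τ/t½ = 17/12 ≈ 1.4167, so fraction remaining f = (1/2)^(17/12) ≈ 0.3746.
Single-dose peak C₀ = D/Vd = 86/137 ≈ 0.628 μg/mL.
Steady-state trough Cmin,ss = C₀·f/(1−f) ≈ 0.628 × 0.3746/0.6254 ≈ 0.376 μg/mL.
Trough 0.4 μg/mL vs MEC 1 μg/mL: subtherapeutic.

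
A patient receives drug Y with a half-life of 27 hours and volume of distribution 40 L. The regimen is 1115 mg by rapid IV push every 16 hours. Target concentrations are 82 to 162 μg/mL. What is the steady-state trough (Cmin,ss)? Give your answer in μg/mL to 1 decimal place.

Over one 16-h interval, 16/27 ≈ 0.59259 half-lives elapse, leaving f ≈ 0.6632 of each dose.
Accumulation ratio R = 1/(1 − f) ≈ 1/0.3368 ≈ 2.9691.
Single-dose peak C₀ = D/Vd = 1115/40 ≈ 27.875 μg/mL.
Cmax,ss = C₀/(1 − f) ≈ 27.875/0.3368 ≈ 82.764 μg/mL.
One interval later, Cmin,ss = Cmax,ss·e^(−kτ) ≈ 82.764 × 0.6632 ≈ 54.889 μg/mL.
Trough 54.9 μg/mL vs MEC 82 μg/mL: subtherapeutic.

54.9 μg/mL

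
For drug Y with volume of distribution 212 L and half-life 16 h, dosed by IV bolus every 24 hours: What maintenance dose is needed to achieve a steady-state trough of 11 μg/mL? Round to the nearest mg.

4264 mg

τ/t½ = 24/16 ≈ 1.5, so f = (1/2)^(24/16) ≈ 0.353553.
Cmin,ss = (D/Vd)·f/(1−f), so D = Cmin,ss·Vd·(1−f)/f.
D = 11 × 212 × (1−f)/f ≈ 11 × 212 × 1.82843 ≈ 4263.90 mg.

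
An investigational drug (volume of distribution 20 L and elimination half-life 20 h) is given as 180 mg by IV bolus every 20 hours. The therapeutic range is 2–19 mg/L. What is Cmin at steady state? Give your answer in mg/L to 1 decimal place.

9.0 mg/L

The dosing interval is 1 half-life, so f = 2^(−1) = 0.5.
Accumulation ratio R = 1/(1 − f) = 1/0.5 = 2/1.
Single-dose peak C₀ = D/Vd = 180/20 = 9 mg/L.
Steady-state peak Cmax,ss = C₀·R = 9 × 2/1 ≈ 18.000 mg/L.
Steady-state trough Cmin,ss = Cmax,ss·f ≈ 18.000 × 0.5 ≈ 9.000 mg/L.
Trough 9.0 mg/L vs MEC 2 mg/L: adequate.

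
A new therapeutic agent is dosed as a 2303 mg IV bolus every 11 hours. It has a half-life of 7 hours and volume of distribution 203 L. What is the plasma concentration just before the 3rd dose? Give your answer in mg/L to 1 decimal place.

f = (1/2)^(τ/t½) = (1/2)^(11/7) ≈ 0.3365.
C₀ = D/Vd = 2303/203 ≈ 11.345 mg/L.
Before the 3rd dose, 2 doses have been given. Superposition: Cmin = C₀·(f + f²).
≈ 11.345 × (0.3365 + 0.1132) ≈ 11.345 × 0.4497 ≈ 5.102 mg/L.

5.1 mg/L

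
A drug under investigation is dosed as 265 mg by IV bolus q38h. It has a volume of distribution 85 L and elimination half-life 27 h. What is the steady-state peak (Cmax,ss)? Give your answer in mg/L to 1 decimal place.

τ/t½ = 38/27 ≈ 1.4074, so fraction remaining f = (1/2)^(38/27) ≈ 0.3770.
At steady state, accumulation factor R = 1/(1 − e^(−kτ)) ≈ 1.6051.
Single-dose peak C₀ = D/Vd = 265/85 ≈ 3.118 mg/L.
Steady-state peak Cmax,ss = C₀·R ≈ 3.118 × 1.6051 ≈ 5.005 mg/L.

5.0 mg/L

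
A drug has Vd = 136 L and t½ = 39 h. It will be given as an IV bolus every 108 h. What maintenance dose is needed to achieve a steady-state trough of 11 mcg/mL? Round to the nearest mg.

τ/t½ = 108/39 ≈ 2.7692, so f = (1/2)^(108/39) ≈ 0.146683.
Cmin,ss = (D/Vd)·f/(1−f), so D = Cmin,ss·Vd·(1−f)/f.
D = 11 × 136 × (1−f)/f ≈ 11 × 136 × 5.81742 ≈ 8702.86 mg.

8703 mg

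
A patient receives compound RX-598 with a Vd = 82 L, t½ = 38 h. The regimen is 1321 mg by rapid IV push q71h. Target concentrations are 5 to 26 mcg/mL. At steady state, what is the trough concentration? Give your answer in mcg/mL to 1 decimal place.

Over one 71-h interval, 71/38 ≈ 1.8684 half-lives elapse, leaving f ≈ 0.2739 of each dose.
Accumulation ratio R = 1/(1 − f) ≈ 1/0.7261 ≈ 1.3772.
Each bolus raises the concentration by D/Vd = 1321/82 ≈ 16.110 mcg/mL.
Steady-state peak Cmax,ss = C₀·R ≈ 16.110 × 1.3772 ≈ 22.187 mcg/mL.
Steady-state trough Cmin,ss = Cmax,ss·f ≈ 22.187 × 0.2739 ≈ 6.077 mcg/mL.
Trough 6.1 mcg/mL vs MEC 5 mcg/mL: adequate.

6.1 mcg/mL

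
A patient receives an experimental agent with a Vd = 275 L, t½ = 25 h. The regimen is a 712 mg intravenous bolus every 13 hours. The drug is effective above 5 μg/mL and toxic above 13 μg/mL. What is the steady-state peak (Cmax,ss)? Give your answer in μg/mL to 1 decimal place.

k = ln2/t½ = ln2/25 ≈ 0.027726 h⁻¹; fraction remaining f = e^(−kτ) = e^(−0.027726×13) ≈ 0.6974.
At steady state, accumulation factor R = 1/(1 − e^(−kτ)) ≈ 3.3047.
Each bolus raises the concentration by D/Vd = 712/275 ≈ 2.589 μg/mL.
Cmax,ss = C₀/(1 − f) ≈ 2.589/0.3026 ≈ 8.556 μg/mL.
Peak 8.6 μg/mL vs MTC 13 μg/mL: below toxic threshold.

8.6 μg/mL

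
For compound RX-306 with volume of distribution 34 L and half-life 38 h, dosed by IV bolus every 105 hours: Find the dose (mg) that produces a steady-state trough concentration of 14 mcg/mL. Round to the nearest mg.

2755 mg

τ/t½ = 105/38 ≈ 2.7632, so f = (1/2)^(105/38) ≈ 0.147301.
Cmin,ss = (D/Vd)·f/(1−f), so D = Cmin,ss·Vd·(1−f)/f.
D = 14 × 34 × (1−f)/f ≈ 14 × 34 × 5.78882 ≈ 2755.48 mg.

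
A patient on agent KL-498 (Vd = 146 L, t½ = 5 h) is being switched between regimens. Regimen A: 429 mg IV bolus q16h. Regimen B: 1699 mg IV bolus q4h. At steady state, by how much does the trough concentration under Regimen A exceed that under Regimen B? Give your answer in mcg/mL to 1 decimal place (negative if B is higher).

-15.3 mcg/mL

Regimen A: f = (1/2)^(16/5) ≈ 0.1088; Cmin,ss = (429/146)·f/(1−f) ≈ 0.359 mcg/mL.
Regimen B: f = (1/2)^(4/5) ≈ 0.5743; Cmin,ss = (1699/146)·f/(1−f) ≈ 15.699 mcg/mL.
Difference ≈ 0.359 − 15.699 ≈ -15.340 mcg/mL.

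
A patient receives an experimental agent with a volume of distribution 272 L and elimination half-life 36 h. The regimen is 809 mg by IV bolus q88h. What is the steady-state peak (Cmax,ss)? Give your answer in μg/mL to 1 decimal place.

3.6 μg/mL

τ/t½ = 88/36 ≈ 2.4444, so fraction remaining f = (1/2)^(88/36) ≈ 0.1837.
At steady state, accumulation factor R = 1/(1 − e^(−kτ)) ≈ 1.2250.
Single-dose peak C₀ = D/Vd = 809/272 ≈ 2.974 μg/mL.
Steady-state peak Cmax,ss = C₀·R ≈ 2.974 × 1.2250 ≈ 3.643 μg/mL.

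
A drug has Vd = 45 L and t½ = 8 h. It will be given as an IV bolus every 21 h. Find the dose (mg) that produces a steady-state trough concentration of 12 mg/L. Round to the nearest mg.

τ/t½ = 21/8 ≈ 2.625, so f = (1/2)^(21/8) ≈ 0.162105.
Cmin,ss = (D/Vd)·f/(1−f), so D = Cmin,ss·Vd·(1−f)/f.
D = 12 × 45 × (1−f)/f ≈ 12 × 45 × 5.16884 ≈ 2791.17 mg.

2791 mg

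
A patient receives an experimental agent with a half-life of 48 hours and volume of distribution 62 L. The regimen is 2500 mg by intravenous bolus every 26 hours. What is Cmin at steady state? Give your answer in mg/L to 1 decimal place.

88.5 mg/L

Over one 26-h interval, 26/48 ≈ 0.54167 half-lives elapse, leaving f ≈ 0.6870 of each dose.
Accumulation ratio R = 1/(1 − f) ≈ 1/0.3130 ≈ 3.1949.
Each bolus raises the concentration by D/Vd = 2500/62 ≈ 40.323 mg/L.
Cmax,ss = C₀/(1 − f) ≈ 40.323/0.3130 ≈ 128.827 mg/L.
Steady-state trough Cmin,ss = Cmax,ss·f ≈ 128.827 × 0.6870 ≈ 88.504 mg/L.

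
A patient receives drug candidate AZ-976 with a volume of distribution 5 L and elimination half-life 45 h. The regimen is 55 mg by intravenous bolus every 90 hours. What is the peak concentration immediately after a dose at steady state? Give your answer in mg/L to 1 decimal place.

14.7 mg/L

τ = 90 h = 2 half-lives, so f = (1/2)^2 = 0.25.
Accumulation ratio R = 1/(1 − f) = 1/0.75 = 4/3.
Single-dose peak C₀ = D/Vd = 55/5 = 11 mg/L.
Steady-state peak Cmax,ss = C₀·R = 11 × 4/3 ≈ 14.667 mg/L.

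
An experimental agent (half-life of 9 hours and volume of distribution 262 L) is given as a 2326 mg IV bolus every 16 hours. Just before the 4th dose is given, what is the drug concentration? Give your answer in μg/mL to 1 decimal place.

3.6 μg/mL

f = (1/2)^(τ/t½) = (1/2)^(16/9) ≈ 0.2916.
C₀ = D/Vd = 2326/262 ≈ 8.878 μg/mL.
Before the 4th dose, 3 doses have been given. Superposition: Cmin = C₀·(f + f² + … + f^3).
≈ 8.878 × (0.2916 + 0.0850 + 0.0248) ≈ 8.878 × 0.4014 ≈ 3.564 μg/mL.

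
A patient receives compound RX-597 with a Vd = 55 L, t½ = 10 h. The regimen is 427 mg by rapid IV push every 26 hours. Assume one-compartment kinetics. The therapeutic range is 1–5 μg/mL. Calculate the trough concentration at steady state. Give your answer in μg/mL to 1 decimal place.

1.5 μg/mL

Over one 26-h interval, 26/10 ≈ 2.6 half-lives elapse, leaving f ≈ 0.1649 of each dose.
Single-dose peak C₀ = D/Vd = 427/55 ≈ 7.764 μg/mL.
Steady-state trough Cmin,ss = C₀·f/(1−f) ≈ 7.764 × 0.1649/0.8351 ≈ 1.533 μg/mL.
Trough 1.5 μg/mL vs MEC 1 μg/mL: adequate.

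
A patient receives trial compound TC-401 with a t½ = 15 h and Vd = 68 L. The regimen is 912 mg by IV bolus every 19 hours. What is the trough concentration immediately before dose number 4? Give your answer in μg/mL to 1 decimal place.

f = (1/2)^(τ/t½) = (1/2)^(19/15) ≈ 0.4156.
C₀ = D/Vd = 912/68 ≈ 13.412 μg/mL.
Before the 4th dose, 3 doses have been given. Superposition: Cmin = C₀·(f + f² + … + f^3).
≈ 13.412 × (0.4156 + 0.1727 + 0.0718) ≈ 13.412 × 0.6601 ≈ 8.853 μg/mL.

8.9 μg/mL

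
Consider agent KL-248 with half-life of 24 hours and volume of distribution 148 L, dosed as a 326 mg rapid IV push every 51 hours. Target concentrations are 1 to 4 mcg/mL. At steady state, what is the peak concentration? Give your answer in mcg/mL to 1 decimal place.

k = ln2/t½ = ln2/24 ≈ 0.028881 h⁻¹; fraction remaining f = e^(−kτ) = e^(−0.028881×51) ≈ 0.2293.
Accumulation ratio R = 1/(1 − f) ≈ 1/0.7707 ≈ 1.2975.
Each bolus raises the concentration by D/Vd = 326/148 ≈ 2.203 mcg/mL.
Steady-state peak Cmax,ss = C₀·R ≈ 2.203 × 1.2975 ≈ 2.858 mcg/mL.
Peak 2.9 mcg/mL vs MTC 4 mcg/mL: below toxic threshold.

2.9 mcg/mL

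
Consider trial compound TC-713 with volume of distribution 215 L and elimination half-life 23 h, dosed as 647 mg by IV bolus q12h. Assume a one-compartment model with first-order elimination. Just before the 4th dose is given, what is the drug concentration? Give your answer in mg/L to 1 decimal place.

4.6 mg/L

f = (1/2)^(τ/t½) = (1/2)^(12/23) ≈ 0.6965.
C₀ = D/Vd = 647/215 ≈ 3.009 mg/L.
Before the 4th dose, 3 doses have been given. Superposition: Cmin = C₀·(f + f² + … + f^3).
≈ 3.009 × (0.6965 + 0.4851 + 0.3379) ≈ 3.009 × 1.5195 ≈ 4.572 mg/L.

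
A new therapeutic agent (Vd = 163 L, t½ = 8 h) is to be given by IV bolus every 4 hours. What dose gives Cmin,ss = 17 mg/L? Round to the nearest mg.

1148 mg

τ/t½ = 4/8 ≈ 0.5, so f = (1/2)^(4/8) ≈ 0.707107.
Cmin,ss = (D/Vd)·f/(1−f), so D = Cmin,ss·Vd·(1−f)/f.
D = 17 × 163 × (1−f)/f ≈ 17 × 163 × 0.41421 ≈ 1147.78 mg.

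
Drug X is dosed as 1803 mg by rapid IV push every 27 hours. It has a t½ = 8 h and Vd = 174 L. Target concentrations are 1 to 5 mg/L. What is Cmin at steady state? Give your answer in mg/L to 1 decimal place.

τ/t½ = 27/8 ≈ 3.375, so fraction remaining f = (1/2)^(27/8) ≈ 0.0964.
Accumulation ratio R = 1/(1 − f) ≈ 1/0.9036 ≈ 1.1067.
Each bolus raises the concentration by D/Vd = 1803/174 ≈ 10.362 mg/L.
Steady-state peak Cmax,ss = C₀·R ≈ 10.362 × 1.1067 ≈ 11.468 mg/L.
Steady-state trough Cmin,ss = Cmax,ss·f ≈ 11.468 × 0.0964 ≈ 1.106 mg/L.
Trough 1.1 mg/L vs MEC 1 mg/L: adequate.

1.1 mg/L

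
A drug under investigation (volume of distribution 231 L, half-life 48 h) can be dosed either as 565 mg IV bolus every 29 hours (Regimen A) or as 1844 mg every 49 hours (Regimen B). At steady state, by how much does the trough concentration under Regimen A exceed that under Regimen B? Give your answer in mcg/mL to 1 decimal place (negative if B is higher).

-3.1 mcg/mL

Regimen A: f = (1/2)^(29/48) ≈ 0.6579; Cmin,ss = (565/231)·f/(1−f) ≈ 4.704 mcg/mL.
Regimen B: f = (1/2)^(49/48) ≈ 0.4928; Cmin,ss = (1844/231)·f/(1−f) ≈ 7.756 mcg/mL.
Difference ≈ 4.704 − 7.756 ≈ -3.052 mcg/mL.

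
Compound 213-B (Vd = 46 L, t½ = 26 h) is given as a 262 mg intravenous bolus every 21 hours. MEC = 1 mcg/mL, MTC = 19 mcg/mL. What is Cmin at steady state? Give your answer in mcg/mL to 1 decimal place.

7.6 mcg/mL

k = ln2/t½ = ln2/26 ≈ 0.026660 h⁻¹; fraction remaining f = e^(−kτ) = e^(−0.026660×21) ≈ 0.5713.
Each bolus raises the concentration by D/Vd = 262/46 ≈ 5.696 mcg/mL.
Steady-state trough Cmin,ss = C₀·f/(1−f) ≈ 5.696 × 0.5713/0.4287 ≈ 7.591 mcg/mL.
Trough 7.6 mcg/mL vs MEC 1 mcg/mL: adequate.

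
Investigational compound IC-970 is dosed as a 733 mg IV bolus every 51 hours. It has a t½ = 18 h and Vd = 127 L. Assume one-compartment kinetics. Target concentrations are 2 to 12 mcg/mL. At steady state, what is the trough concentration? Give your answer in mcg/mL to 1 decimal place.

τ/t½ = 51/18 ≈ 2.8333, so fraction remaining f = (1/2)^(51/18) ≈ 0.1403.
Each bolus raises the concentration by D/Vd = 733/127 ≈ 5.772 mcg/mL.
Steady-state trough Cmin,ss = C₀·f/(1−f) ≈ 5.772 × 0.1403/0.8597 ≈ 0.942 mcg/mL.
Trough 0.9 mcg/mL vs MEC 2 mcg/mL: subtherapeutic.

0.9 mcg/mL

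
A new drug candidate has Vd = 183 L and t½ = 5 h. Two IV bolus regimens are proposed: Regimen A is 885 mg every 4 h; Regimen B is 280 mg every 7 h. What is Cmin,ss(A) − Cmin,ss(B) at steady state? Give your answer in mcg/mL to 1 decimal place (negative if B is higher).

5.6 mcg/mL

Regimen A: f = (1/2)^(4/5) ≈ 0.5743; Cmin,ss = (885/183)·f/(1−f) ≈ 6.524 mcg/mL.
Regimen B: f = (1/2)^(7/5) ≈ 0.3789; Cmin,ss = (280/183)·f/(1−f) ≈ 0.933 mcg/mL.
Difference ≈ 6.524 − 0.933 ≈ 5.591 mcg/mL.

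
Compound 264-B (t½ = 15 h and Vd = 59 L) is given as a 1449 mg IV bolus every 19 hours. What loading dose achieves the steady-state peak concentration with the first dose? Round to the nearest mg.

2480 mg

f = (1/2)^(19/15) ≈ 0.415619; accumulation ratio R = 1/(1−f) ≈ 1.71121.
Loading dose to hit Cmax,ss on first dose: D_load = D_maint·R ≈ 1449 × 1.71121 ≈ 2479.54 mg.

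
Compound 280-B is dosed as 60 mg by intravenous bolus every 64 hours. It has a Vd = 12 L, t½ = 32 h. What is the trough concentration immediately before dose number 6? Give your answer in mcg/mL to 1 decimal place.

f = (1/2)^(τ/t½) = (1/2)^(64/32) ≈ 0.2500.
C₀ = D/Vd = 60/12 ≈ 5.000 mcg/mL.
Before the 6th dose, 5 doses have been given. Superposition: Cmin = C₀·(f + f² + … + f^5).
≈ 5.000 × (0.2500 + 0.0625 + 0.0156 + 0.0039 + 0.0010) ≈ 5.000 × 0.3330 ≈ 1.665 mcg/mL.

1.7 mcg/mL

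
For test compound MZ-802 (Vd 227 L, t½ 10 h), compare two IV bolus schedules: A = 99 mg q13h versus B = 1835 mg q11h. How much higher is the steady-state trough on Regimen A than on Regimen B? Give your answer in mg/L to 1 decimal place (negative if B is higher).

Regimen A: f = (1/2)^(13/10) ≈ 0.4061; Cmin,ss = (99/227)·f/(1−f) ≈ 0.298 mg/L.
Regimen B: f = (1/2)^(11/10) ≈ 0.4665; Cmin,ss = (1835/227)·f/(1−f) ≈ 7.069 mg/L.
Difference ≈ 0.298 − 7.069 ≈ -6.771 mg/L.

-6.8 mg/L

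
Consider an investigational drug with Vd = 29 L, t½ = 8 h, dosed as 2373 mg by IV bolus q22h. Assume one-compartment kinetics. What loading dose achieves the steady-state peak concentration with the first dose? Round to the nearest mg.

2787 mg

f = (1/2)^(22/8) ≈ 0.148651; accumulation ratio R = 1/(1−f) ≈ 1.17461.
Loading dose to hit Cmax,ss on first dose: D_load = D_maint·R ≈ 2373 × 1.17461 ≈ 2787.35 mg.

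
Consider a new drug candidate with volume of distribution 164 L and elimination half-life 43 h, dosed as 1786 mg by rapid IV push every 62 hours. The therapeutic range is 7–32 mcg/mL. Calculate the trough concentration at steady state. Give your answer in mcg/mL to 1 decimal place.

6.3 mcg/mL

τ/t½ = 62/43 ≈ 1.4419, so fraction remaining f = (1/2)^(62/43) ≈ 0.3681.
Each bolus raises the concentration by D/Vd = 1786/164 ≈ 10.890 mcg/mL.
Steady-state trough Cmin,ss = C₀·f/(1−f) ≈ 10.890 × 0.3681/0.6319 ≈ 6.344 mcg/mL.
Trough 6.3 mcg/mL vs MEC 7 mcg/mL: subtherapeutic.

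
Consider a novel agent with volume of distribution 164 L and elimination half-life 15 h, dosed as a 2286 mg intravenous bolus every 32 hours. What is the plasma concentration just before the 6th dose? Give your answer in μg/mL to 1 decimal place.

f = (1/2)^(τ/t½) = (1/2)^(32/15) ≈ 0.2279.
C₀ = D/Vd = 2286/164 ≈ 13.939 μg/mL.
Before the 6th dose, 5 doses have been given. Superposition: Cmin = C₀·(f + f² + … + f^5).
≈ 13.939 × (0.2279 + 0.0519 + 0.0118 + 0.0027 + 0.0006) ≈ 13.939 × 0.2949 ≈ 4.111 μg/mL.

4.1 μg/mL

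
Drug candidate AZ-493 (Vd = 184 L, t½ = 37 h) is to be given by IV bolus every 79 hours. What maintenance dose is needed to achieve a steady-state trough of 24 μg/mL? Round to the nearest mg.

τ/t½ = 79/37 ≈ 2.1351, so f = (1/2)^(79/37) ≈ 0.227646.
Cmin,ss = (D/Vd)·f/(1−f), so D = Cmin,ss·Vd·(1−f)/f.
D = 24 × 184 × (1−f)/f ≈ 24 × 184 × 3.39279 ≈ 14982.56 mg.

14983 mg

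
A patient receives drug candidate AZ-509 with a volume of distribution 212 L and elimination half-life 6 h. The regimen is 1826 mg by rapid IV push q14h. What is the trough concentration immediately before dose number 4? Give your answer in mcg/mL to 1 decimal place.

f = (1/2)^(τ/t½) = (1/2)^(14/6) ≈ 0.1984.
C₀ = D/Vd = 1826/212 ≈ 8.613 mcg/mL.
Before the 4th dose, 3 doses have been given. Superposition: Cmin = C₀·(f + f² + … + f^3).
≈ 8.613 × (0.1984 + 0.0394 + 0.0078) ≈ 8.613 × 0.2456 ≈ 2.115 mcg/mL.

2.1 mcg/mL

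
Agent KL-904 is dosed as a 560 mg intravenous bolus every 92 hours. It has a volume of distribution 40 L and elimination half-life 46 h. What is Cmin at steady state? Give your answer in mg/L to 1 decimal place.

4.7 mg/L

τ = 92 h = 2 half-lives, so f = (1/2)^2 = 0.25.
At steady state, R = 1/(1 − 0.25) = 4/3.
Single-dose peak C₀ = D/Vd = 560/40 = 14 mg/L.
Steady-state peak Cmax,ss = C₀·R = 14 × 4/3 ≈ 18.667 mg/L.
Steady-state trough Cmin,ss = Cmax,ss·f ≈ 18.667 × 0.25 ≈ 4.667 mg/L.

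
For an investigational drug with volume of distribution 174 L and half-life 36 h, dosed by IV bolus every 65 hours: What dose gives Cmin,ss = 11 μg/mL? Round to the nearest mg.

τ/t½ = 65/36 ≈ 1.8056, so f = (1/2)^(65/36) ≈ 0.286071.
Cmin,ss = (D/Vd)·f/(1−f), so D = Cmin,ss·Vd·(1−f)/f.
D = 11 × 174 × (1−f)/f ≈ 11 × 174 × 2.49564 ≈ 4776.65 mg.

4777 mg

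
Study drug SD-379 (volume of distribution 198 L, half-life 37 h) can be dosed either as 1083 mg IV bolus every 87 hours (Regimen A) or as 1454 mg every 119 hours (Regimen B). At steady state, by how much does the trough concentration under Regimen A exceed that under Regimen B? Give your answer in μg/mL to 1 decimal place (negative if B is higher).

0.4 μg/mL

Regimen A: f = (1/2)^(87/37) ≈ 0.1960; Cmin,ss = (1083/198)·f/(1−f) ≈ 1.333 μg/mL.
Regimen B: f = (1/2)^(119/37) ≈ 0.1076; Cmin,ss = (1454/198)·f/(1−f) ≈ 0.885 μg/mL.
Difference ≈ 1.333 − 0.885 ≈ 0.448 μg/mL.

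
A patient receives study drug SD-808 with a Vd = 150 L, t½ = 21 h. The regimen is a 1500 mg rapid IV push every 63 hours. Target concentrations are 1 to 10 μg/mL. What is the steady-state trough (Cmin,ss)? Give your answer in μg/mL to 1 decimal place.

1.4 μg/mL

The dosing interval is 3 half-lives, so f = 2^(−3) = 0.125.
At steady state, R = 1/(1 − 0.125) = 8/7.
Single-dose peak C₀ = D/Vd = 1500/150 = 10 μg/mL.
Steady-state peak Cmax,ss = C₀·R = 10 × 8/7 ≈ 11.429 μg/mL.
Steady-state trough Cmin,ss = Cmax,ss·f ≈ 11.429 × 0.125 ≈ 1.429 μg/mL.
Trough 1.4 μg/mL vs MEC 1 μg/mL: adequate.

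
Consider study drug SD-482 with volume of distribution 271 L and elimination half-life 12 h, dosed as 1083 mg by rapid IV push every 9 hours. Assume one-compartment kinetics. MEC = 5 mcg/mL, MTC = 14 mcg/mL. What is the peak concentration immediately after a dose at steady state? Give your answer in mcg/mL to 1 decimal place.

Over one 9-h interval, 9/12 ≈ 0.75 half-lives elapse, leaving f ≈ 0.5946 of each dose.
Accumulation ratio R = 1/(1 − f) ≈ 1/0.4054 ≈ 2.4667.
Single-dose peak C₀ = D/Vd = 1083/271 ≈ 3.996 mcg/mL.
Cmax,ss = C₀/(1 − f) ≈ 3.996/0.4054 ≈ 9.857 mcg/mL.
Peak 9.9 mcg/mL vs MTC 14 mcg/mL: below toxic threshold.

9.9 mcg/mL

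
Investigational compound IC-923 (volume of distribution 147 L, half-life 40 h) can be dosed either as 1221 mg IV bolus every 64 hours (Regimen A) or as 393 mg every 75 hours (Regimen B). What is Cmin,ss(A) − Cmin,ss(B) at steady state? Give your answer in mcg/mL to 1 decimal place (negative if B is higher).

Regimen A: f = (1/2)^(64/40) ≈ 0.3299; Cmin,ss = (1221/147)·f/(1−f) ≈ 4.089 mcg/mL.
Regimen B: f = (1/2)^(75/40) ≈ 0.2726; Cmin,ss = (393/147)·f/(1−f) ≈ 1.002 mcg/mL.
Difference ≈ 4.089 − 1.002 ≈ 3.087 mcg/mL.

3.1 mcg/mL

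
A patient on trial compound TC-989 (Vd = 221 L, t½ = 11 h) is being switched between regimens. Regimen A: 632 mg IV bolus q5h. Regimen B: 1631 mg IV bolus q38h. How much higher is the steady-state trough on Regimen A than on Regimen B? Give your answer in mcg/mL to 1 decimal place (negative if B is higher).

Regimen A: f = (1/2)^(5/11) ≈ 0.7297; Cmin,ss = (632/221)·f/(1−f) ≈ 7.720 mcg/mL.
Regimen B: f = (1/2)^(38/11) ≈ 0.0912; Cmin,ss = (1631/221)·f/(1−f) ≈ 0.741 mcg/mL.
Difference ≈ 7.720 − 0.741 ≈ 6.979 mcg/mL.

7.0 mcg/mL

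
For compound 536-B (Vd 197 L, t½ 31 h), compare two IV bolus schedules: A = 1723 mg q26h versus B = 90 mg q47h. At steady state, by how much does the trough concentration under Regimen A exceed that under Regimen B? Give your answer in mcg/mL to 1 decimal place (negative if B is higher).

Regimen A: f = (1/2)^(26/31) ≈ 0.5591; Cmin,ss = (1723/197)·f/(1−f) ≈ 11.091 mcg/mL.
Regimen B: f = (1/2)^(47/31) ≈ 0.3496; Cmin,ss = (90/197)·f/(1−f) ≈ 0.246 mcg/mL.
Difference ≈ 11.091 − 0.246 ≈ 10.845 mcg/mL.

10.8 mcg/mL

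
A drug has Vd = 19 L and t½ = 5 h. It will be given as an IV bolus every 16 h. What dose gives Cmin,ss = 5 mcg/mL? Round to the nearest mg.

778 mg

τ/t½ = 16/5 ≈ 3.2, so f = (1/2)^(16/5) ≈ 0.108819.
Cmin,ss = (D/Vd)·f/(1−f), so D = Cmin,ss·Vd·(1−f)/f.
D = 5 × 19 × (1−f)/f ≈ 5 × 19 × 8.18957 ≈ 778.01 mg.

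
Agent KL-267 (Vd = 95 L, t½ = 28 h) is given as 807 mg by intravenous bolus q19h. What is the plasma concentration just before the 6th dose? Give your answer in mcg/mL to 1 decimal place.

f = (1/2)^(τ/t½) = (1/2)^(19/28) ≈ 0.6248.
C₀ = D/Vd = 807/95 ≈ 8.495 mcg/mL.
Before the 6th dose, 5 doses have been given. Superposition: Cmin = C₀·(f + f² + … + f^5).
≈ 8.495 × (0.6248 + 0.3904 + 0.2439 + 0.1524 + 0.0952) ≈ 8.495 × 1.5067 ≈ 12.799 mcg/mL.

12.8 mcg/mL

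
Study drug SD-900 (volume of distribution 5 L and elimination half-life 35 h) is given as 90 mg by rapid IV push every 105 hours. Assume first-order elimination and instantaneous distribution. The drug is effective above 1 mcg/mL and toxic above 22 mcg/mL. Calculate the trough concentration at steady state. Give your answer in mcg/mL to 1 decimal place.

τ = 105 h = 3 half-lives, so f = (1/2)^3 = 0.125.
Accumulation ratio R = 1/(1 − f) = 1/0.875 = 8/7.
Single-dose peak C₀ = D/Vd = 90/5 = 18 mcg/mL.
Steady-state peak Cmax,ss = C₀·R = 18 × 8/7 ≈ 20.571 mcg/mL.
Steady-state trough Cmin,ss = Cmax,ss·f ≈ 20.571 × 0.125 ≈ 2.571 mcg/mL.
Trough 2.6 mcg/mL vs MEC 1 mcg/mL: adequate.

2.6 mcg/mL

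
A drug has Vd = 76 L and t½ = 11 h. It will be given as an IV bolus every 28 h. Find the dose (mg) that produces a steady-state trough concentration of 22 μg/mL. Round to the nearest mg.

8089 mg

τ/t½ = 28/11 ≈ 2.5455, so f = (1/2)^(28/11) ≈ 0.171294.
Cmin,ss = (D/Vd)·f/(1−f), so D = Cmin,ss·Vd·(1−f)/f.
D = 22 × 76 × (1−f)/f ≈ 22 × 76 × 4.83792 ≈ 8089.00 mg.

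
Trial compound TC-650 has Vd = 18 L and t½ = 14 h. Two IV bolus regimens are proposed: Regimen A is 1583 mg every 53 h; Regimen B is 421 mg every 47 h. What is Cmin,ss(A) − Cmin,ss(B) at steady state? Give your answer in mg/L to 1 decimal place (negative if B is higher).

Regimen A: f = (1/2)^(53/14) ≈ 0.0725; Cmin,ss = (1583/18)·f/(1−f) ≈ 6.874 mg/L.
Regimen B: f = (1/2)^(47/14) ≈ 0.0976; Cmin,ss = (421/18)·f/(1−f) ≈ 2.530 mg/L.
Difference ≈ 6.874 − 2.530 ≈ 4.344 mg/L.

4.3 mg/L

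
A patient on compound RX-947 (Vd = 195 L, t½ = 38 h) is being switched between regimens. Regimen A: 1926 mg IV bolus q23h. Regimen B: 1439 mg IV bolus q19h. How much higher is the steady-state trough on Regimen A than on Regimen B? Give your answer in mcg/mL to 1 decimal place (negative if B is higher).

1.1 mcg/mL

Regimen A: f = (1/2)^(23/38) ≈ 0.6574; Cmin,ss = (1926/195)·f/(1−f) ≈ 18.952 mcg/mL.
Regimen B: f = (1/2)^(19/38) ≈ 0.7071; Cmin,ss = (1439/195)·f/(1−f) ≈ 17.815 mcg/mL.
Difference ≈ 18.952 − 17.815 ≈ 1.137 mcg/mL.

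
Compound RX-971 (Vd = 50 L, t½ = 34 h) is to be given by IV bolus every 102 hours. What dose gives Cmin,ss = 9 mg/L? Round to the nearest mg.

3150 mg

τ/t½ = 102/34 ≈ 3, so f = (1/2)^(102/34) ≈ 0.125000.
Cmin,ss = (D/Vd)·f/(1−f), so D = Cmin,ss·Vd·(1−f)/f.
D = 9 × 50 × (1−f)/f ≈ 9 × 50 × 7.00000 ≈ 3150.00 mg.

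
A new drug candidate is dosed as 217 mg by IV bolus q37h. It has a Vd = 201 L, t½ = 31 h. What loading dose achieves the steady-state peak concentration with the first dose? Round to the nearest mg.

386 mg

f = (1/2)^(37/31) ≈ 0.437226; accumulation ratio R = 1/(1−f) ≈ 1.77691.
Loading dose to hit Cmax,ss on first dose: D_load = D_maint·R ≈ 217 × 1.77691 ≈ 385.59 mg.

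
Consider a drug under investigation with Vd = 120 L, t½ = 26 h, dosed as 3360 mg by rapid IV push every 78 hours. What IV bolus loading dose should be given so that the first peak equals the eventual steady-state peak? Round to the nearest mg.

f = (1/2)^(78/26) ≈ 0.125000; accumulation ratio R = 1/(1−f) ≈ 1.14286.
Loading dose to hit Cmax,ss on first dose: D_load = D_maint·R ≈ 3360 × 1.14286 ≈ 3840.01 mg.

3840 mg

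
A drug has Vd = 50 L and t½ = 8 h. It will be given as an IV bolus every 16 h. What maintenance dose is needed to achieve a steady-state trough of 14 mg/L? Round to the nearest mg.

2100 mg

τ/t½ = 16/8 ≈ 2, so f = (1/2)^(16/8) ≈ 0.250000.
Cmin,ss = (D/Vd)·f/(1−f), so D = Cmin,ss·Vd·(1−f)/f.
D = 14 × 50 × (1−f)/f ≈ 14 × 50 × 3.00000 ≈ 2100.00 mg.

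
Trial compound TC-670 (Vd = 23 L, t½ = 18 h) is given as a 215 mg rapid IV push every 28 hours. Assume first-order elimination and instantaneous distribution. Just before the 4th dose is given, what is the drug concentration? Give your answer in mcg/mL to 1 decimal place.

4.6 mcg/mL

f = (1/2)^(τ/t½) = (1/2)^(28/18) ≈ 0.3402.
C₀ = D/Vd = 215/23 ≈ 9.348 mcg/mL.
Before the 4th dose, 3 doses have been given. Superposition: Cmin = C₀·(f + f² + … + f^3).
≈ 9.348 × (0.3402 + 0.1157 + 0.0394) ≈ 9.348 × 0.4953 ≈ 4.630 mcg/mL.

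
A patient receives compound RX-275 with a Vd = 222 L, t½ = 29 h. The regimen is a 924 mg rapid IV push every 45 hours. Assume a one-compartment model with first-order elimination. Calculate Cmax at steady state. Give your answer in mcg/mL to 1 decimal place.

τ/t½ = 45/29 ≈ 1.5517, so fraction remaining f = (1/2)^(45/29) ≈ 0.3411.
At steady state, accumulation factor R = 1/(1 − e^(−kτ)) ≈ 1.5177.
Single-dose peak C₀ = D/Vd = 924/222 ≈ 4.162 mcg/mL.
Steady-state peak Cmax,ss = C₀·R ≈ 4.162 × 1.5177 ≈ 6.317 mcg/mL.

6.3 mcg/mL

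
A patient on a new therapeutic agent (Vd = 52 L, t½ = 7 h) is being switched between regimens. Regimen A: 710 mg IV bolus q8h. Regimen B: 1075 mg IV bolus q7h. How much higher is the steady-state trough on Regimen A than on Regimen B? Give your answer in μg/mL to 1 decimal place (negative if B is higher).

-9.4 μg/mL

Regimen A: f = (1/2)^(8/7) ≈ 0.4529; Cmin,ss = (710/52)·f/(1−f) ≈ 11.303 μg/mL.
Regimen B: f = (1/2)^(7/7) ≈ 0.5000; Cmin,ss = (1075/52)·f/(1−f) ≈ 20.673 μg/mL.
Difference ≈ 11.303 − 20.673 ≈ -9.370 μg/mL.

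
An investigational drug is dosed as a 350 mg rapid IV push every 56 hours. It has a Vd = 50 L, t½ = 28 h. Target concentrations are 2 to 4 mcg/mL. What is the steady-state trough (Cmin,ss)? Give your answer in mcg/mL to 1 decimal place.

τ = 56 h = 2 half-lives, so f = (1/2)^2 = 0.25.
At steady state, R = 1/(1 − 0.25) = 4/3.
Single-dose peak C₀ = D/Vd = 350/50 = 7 mcg/mL.
Steady-state peak Cmax,ss = C₀·R = 7 × 4/3 ≈ 9.333 mcg/mL.
Steady-state trough Cmin,ss = Cmax,ss·f ≈ 9.333 × 0.25 ≈ 2.333 mcg/mL.
Trough 2.3 mcg/mL vs MEC 2 mcg/mL: adequate.

2.3 mcg/mL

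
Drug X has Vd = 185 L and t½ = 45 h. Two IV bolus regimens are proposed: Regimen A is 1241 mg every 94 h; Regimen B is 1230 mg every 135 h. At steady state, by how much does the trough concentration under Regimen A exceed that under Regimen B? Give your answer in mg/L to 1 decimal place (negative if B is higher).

1.1 mg/L

Regimen A: f = (1/2)^(94/45) ≈ 0.2351; Cmin,ss = (1241/185)·f/(1−f) ≈ 2.062 mg/L.
Regimen B: f = (1/2)^(135/45) ≈ 0.1250; Cmin,ss = (1230/185)·f/(1−f) ≈ 0.950 mg/L.
Difference ≈ 2.062 − 0.950 ≈ 1.112 mg/L.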